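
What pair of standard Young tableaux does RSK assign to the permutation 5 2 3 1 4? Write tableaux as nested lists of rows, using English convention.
Insert each entry of the permutation into P by Schensted row insertion, recording in Q the position of each new cell.

Insert 5: appended to row 1. P = [[5]].
Insert 2: 2 bumps 5 from row 1; 5 starts row 2. P = [[2], [5]].
Insert 3: appended to row 1. P = [[2, 3], [5]].
Insert 1: 1 bumps 2 from row 1; 2 bumps 5 from row 2; 5 starts row 3. P = [[1, 3], [2], [5]].
Insert 4: appended to row 1. P = [[1, 3, 4], [2], [5]].

So P = [[1, 3, 4], [2], [5]], Q = [[1, 3, 5], [2], [4]].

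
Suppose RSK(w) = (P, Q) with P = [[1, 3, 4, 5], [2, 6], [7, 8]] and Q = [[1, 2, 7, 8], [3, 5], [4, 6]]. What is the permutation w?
Reverse the RSK construction: for i from n down to 1, find the cell of Q containing i, remove the entry at that cell from P, and reverse-bump it up through P; the value ejected from row 1 is w(i).

Step i=8: Q has 8 at row 1, column 4; remove that cell from P, ejecting 5. So w(8) = 5. P is now [[1, 3, 4], [2, 6], [7, 8]].
Step i=7: Q has 7 at row 1, column 3; remove that cell from P, ejecting 4. So w(7) = 4. P is now [[1, 3], [2, 6], [7, 8]].
Step i=6: Q has 6 at row 3, column 2; remove 8 from row 3 of P and reverse-bump: 8 enters row 2 and ejects 6; 6 enters row 1 and ejects 3. So w(6) = 3. P is now [[1, 6], [2, 8], [7]].
Step i=5: Q has 5 at row 2, column 2; remove 8 from row 2 of P and reverse-bump: 8 enters row 1 and ejects 6. So w(5) = 6. P is now [[1, 8], [2], [7]].
Step i=4: Q has 4 at row 3, column 1; remove 7 from row 3 of P and reverse-bump: 7 enters row 2 and ejects 2; 2 enters row 1 and ejects 1. So w(4) = 1. P is now [[2, 8], [7]].
Step i=3: Q has 3 at row 2, column 1; remove 7 from row 2 of P and reverse-bump: 7 enters row 1 and ejects 2. So w(3) = 2. P is now [[7, 8]].
Step i=2: Q has 2 at row 1, column 2; remove that cell from P, ejecting 8. So w(2) = 8. P is now [[7]].
Step i=1: Q has 1 at row 1, column 1; remove that cell from P, ejecting 7. So w(1) = 7. P is now [].

So w = 7 8 2 1 6 3 4 5.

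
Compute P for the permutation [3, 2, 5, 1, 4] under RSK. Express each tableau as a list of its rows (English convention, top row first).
P = [[1, 4], [2, 5], [3]]

Insert 3: appended to row 1. P = [[3]].
Insert 2: 2 bumps 3 from row 1; 3 starts row 2. P = [[2], [3]].
Insert 5: appended to row 1. P = [[2, 5], [3]].
Insert 1: 1 bumps 2 from row 1; 2 bumps 3 from row 2; 3 starts row 3. P = [[1, 5], [2], [3]].
Insert 4: 4 bumps 5 from row 1; 5 appends to row 2. P = [[1, 4], [2, 5], [3]].

So P = [[1, 4], [2, 5], [3]].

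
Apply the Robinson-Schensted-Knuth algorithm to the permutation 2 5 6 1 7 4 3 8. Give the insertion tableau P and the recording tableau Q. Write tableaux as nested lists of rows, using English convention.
P = [[1, 3, 6, 7, 8], [2, 4], [5]], Q = [[1, 2, 3, 5, 8], [4, 6], [7]]

Insert each entry of the permutation into P by Schensted row insertion, recording in Q the position of each new cell.

Insert 2: appended to row 1. P = [[2]].
Insert 5: appended to row 1. P = [[2, 5]].
Insert 6: appended to row 1. P = [[2, 5, 6]].
Insert 1: 1 bumps 2 from row 1; 2 starts row 2. P = [[1, 5, 6], [2]].
Insert 7: appended to row 1. P = [[1, 5, 6, 7], [2]].
Insert 4: 4 bumps 5 from row 1; 5 appends to row 2. P = [[1, 4, 6, 7], [2, 5]].
Insert 3: 3 bumps 4 from row 1; 4 bumps 5 from row 2; 5 starts row 3. P = [[1, 3, 6, 7], [2, 4], [5]].
Insert 8: appended to row 1. P = [[1, 3, 6, 7, 8], [2, 4], [5]].

So P = [[1, 3, 6, 7, 8], [2, 4], [5]], Q = [[1, 2, 3, 5, 8], [4, 6], [7]].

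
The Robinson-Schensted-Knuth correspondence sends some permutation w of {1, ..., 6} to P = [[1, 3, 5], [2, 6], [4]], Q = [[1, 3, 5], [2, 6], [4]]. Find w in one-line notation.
4 2 3 1 6 5

Reverse the RSK construction: for i from n down to 1, find the cell of Q containing i, remove the entry at that cell from P, and reverse-bump it up through P; the value ejected from row 1 is w(i).

Step i=6: Q has 6 at row 2, column 2; remove 6 from row 2 of P and reverse-bump: 6 enters row 1 and ejects 5. So w(6) = 5. P is now [[1, 3, 6], [2], [4]].
Step i=5: Q has 5 at row 1, column 3; remove that cell from P, ejecting 6. So w(5) = 6. P is now [[1, 3], [2], [4]].
Step i=4: Q has 4 at row 3, column 1; remove 4 from row 3 of P and reverse-bump: 4 enters row 2 and ejects 2; 2 enters row 1 and ejects 1. So w(4) = 1. P is now [[2, 3], [4]].
Step i=3: Q has 3 at row 1, column 2; remove that cell from P, ejecting 3. So w(3) = 3. P is now [[2], [4]].
Step i=2: Q has 2 at row 2, column 1; remove 4 from row 2 of P and reverse-bump: 4 enters row 1 and ejects 2. So w(2) = 2. P is now [[4]].
Step i=1: Q has 1 at row 1, column 1; remove that cell from P, ejecting 4. So w(1) = 4. P is now [].

So w = 4 2 3 1 6 5.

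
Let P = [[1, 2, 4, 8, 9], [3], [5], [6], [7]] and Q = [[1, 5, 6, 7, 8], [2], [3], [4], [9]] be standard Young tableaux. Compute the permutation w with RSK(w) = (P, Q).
7 6 5 1 3 4 8 9 2

Reverse the RSK construction: for i from n down to 1, find the cell of Q containing i, remove the entry at that cell from P, and reverse-bump it up through P; the value ejected from row 1 is w(i).

Step i=9: Q has 9 at row 5, column 1; remove 7 from row 5 of P and reverse-bump: 7 enters row 4 and ejects 6; 6 enters row 3 and ejects 5; 5 enters row 2 and ejects 3; 3 enters row 1 and ejects 2. So w(9) = 2. P is now [[1, 3, 4, 8, 9], [5], [6], [7]].
Step i=8: Q has 8 at row 1, column 5; remove that cell from P, ejecting 9. So w(8) = 9. P is now [[1, 3, 4, 8], [5], [6], [7]].
Step i=7: Q has 7 at row 1, column 4; remove that cell from P, ejecting 8. So w(7) = 8. P is now [[1, 3, 4], [5], [6], [7]].
Step i=6: Q has 6 at row 1, column 3; remove that cell from P, ejecting 4. So w(6) = 4. P is now [[1, 3], [5], [6], [7]].
Step i=5: Q has 5 at row 1, column 2; remove that cell from P, ejecting 3. So w(5) = 3. P is now [[1], [5], [6], [7]].
Step i=4: Q has 4 at row 4, column 1; remove 7 from row 4 of P and reverse-bump: 7 enters row 3 and ejects 6; 6 enters row 2 and ejects 5; 5 enters row 1 and ejects 1. So w(4) = 1. P is now [[5], [6], [7]].
Step i=3: Q has 3 at row 3, column 1; remove 7 from row 3 of P and reverse-bump: 7 enters row 2 and ejects 6; 6 enters row 1 and ejects 5. So w(3) = 5. P is now [[6], [7]].
Step i=2: Q has 2 at row 2, column 1; remove 7 from row 2 of P and reverse-bump: 7 enters row 1 and ejects 6. So w(2) = 6. P is now [[7]].
Step i=1: Q has 1 at row 1, column 1; remove that cell from P, ejecting 7. So w(1) = 7. P is now [].

So w = 7 6 5 1 3 4 8 9 2.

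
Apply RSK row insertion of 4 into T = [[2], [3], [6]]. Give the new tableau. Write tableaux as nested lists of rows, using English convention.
4 is larger than every entry of row 1, so it is appended to row 1. The new tableau is [[2, 4], [3], [6]].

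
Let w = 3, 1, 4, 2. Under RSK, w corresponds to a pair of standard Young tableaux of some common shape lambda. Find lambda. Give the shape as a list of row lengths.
[2, 2]

RSK row insertion gives P = [[1, 2], [3, 4]], which has shape [2, 2].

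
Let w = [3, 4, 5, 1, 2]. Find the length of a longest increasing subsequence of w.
3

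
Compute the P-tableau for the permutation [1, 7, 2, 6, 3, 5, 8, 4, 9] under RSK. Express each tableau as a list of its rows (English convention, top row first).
After inserting 1: P = [[1]].
After inserting 7: P = [[1, 7]].
After inserting 2: P = [[1, 2], [7]].
After inserting 6: P = [[1, 2, 6], [7]].
After inserting 3: P = [[1, 2, 3], [6], [7]].
After inserting 5: P = [[1, 2, 3, 5], [6], [7]].
After inserting 8: P = [[1, 2, 3, 5, 8], [6], [7]].
After inserting 4: P = [[1, 2, 3, 4, 8], [5], [6], [7]].
After inserting 9: P = [[1, 2, 3, 4, 8, 9], [5], [6], [7]].

So P = [[1, 2, 3, 4, 8, 9], [5], [6], [7]].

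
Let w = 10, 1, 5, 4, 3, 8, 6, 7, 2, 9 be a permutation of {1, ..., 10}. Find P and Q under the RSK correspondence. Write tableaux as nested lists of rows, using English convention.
Insert each entry of the permutation into P by Schensted row insertion, recording in Q the position of each new cell.

Insert 10: appended to row 1. P = [[10]].
Insert 1: 1 bumps 10 from row 1; 10 starts row 2. P = [[1], [10]].
Insert 5: appended to row 1. P = [[1, 5], [10]].
Insert 4: 4 bumps 5 from row 1; 5 bumps 10 from row 2; 10 starts row 3. P = [[1, 4], [5], [10]].
Insert 3: 3 bumps 4 from row 1; 4 bumps 5 from row 2; 5 bumps 10 from row 3; 10 starts row 4. P = [[1, 3], [4], [5], [10]].
Insert 8: appended to row 1. P = [[1, 3, 8], [4], [5], [10]].
Insert 6: 6 bumps 8 from row 1; 8 appends to row 2. P = [[1, 3, 6], [4, 8], [5], [10]].
Insert 7: appended to row 1. P = [[1, 3, 6, 7], [4, 8], [5], [10]].
Insert 2: 2 bumps 3 from row 1; 3 bumps 4 from row 2; 4 bumps 5 from row 3; 5 bumps 10 from row 4; 10 starts row 5. P = [[1, 2, 6, 7], [3, 8], [4], [5], [10]].
Insert 9: appended to row 1. P = [[1, 2, 6, 7, 9], [3, 8], [4], [5], [10]].

So P = [[1, 2, 6, 7, 9], [3, 8], [4], [5], [10]], Q = [[1, 3, 6, 8, 10], [2, 7], [4], [5], [9]].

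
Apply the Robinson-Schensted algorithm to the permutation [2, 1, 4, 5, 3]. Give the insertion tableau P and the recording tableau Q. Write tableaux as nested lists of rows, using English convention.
P = [[1, 3, 5], [2, 4]], Q = [[1, 3, 4], [2, 5]]

Insert each entry of the permutation into P by Schensted row insertion, recording in Q the position of each new cell.

After inserting 2: P = [[2]].
After inserting 1: P = [[1], [2]].
After inserting 4: P = [[1, 4], [2]].
After inserting 5: P = [[1, 4, 5], [2]].
After inserting 3: P = [[1, 3, 5], [2, 4]].

So P = [[1, 3, 5], [2, 4]], Q = [[1, 3, 4], [2, 5]].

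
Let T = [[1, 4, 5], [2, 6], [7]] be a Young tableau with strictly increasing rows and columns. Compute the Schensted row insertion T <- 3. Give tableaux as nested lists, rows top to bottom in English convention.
[[1, 3, 5], [2, 4], [6], [7]]

In row 1, 3 replaces 4 (the leftmost entry greater than 3); 4 is bumped to row 2. In row 2, 4 replaces 6 (the leftmost entry greater than 4); 6 is bumped to row 3. In row 3, 6 replaces 7 (the leftmost entry greater than 6); 7 is bumped to row 4. 7 starts a new row 4. The new tableau is [[1, 3, 5], [2, 4], [6], [7]].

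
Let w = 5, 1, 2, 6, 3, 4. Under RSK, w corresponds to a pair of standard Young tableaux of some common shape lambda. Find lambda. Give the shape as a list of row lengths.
[4, 2]

Row-insert each entry into an empty tableau.

After inserting 5: P = [[5]].
After inserting 1: P = [[1], [5]].
After inserting 2: P = [[1, 2], [5]].
After inserting 6: P = [[1, 2, 6], [5]].
After inserting 3: P = [[1, 2, 3], [5, 6]].
After inserting 4: P = [[1, 2, 3, 4], [5, 6]].

The final insertion tableau P = [[1, 2, 3, 4], [5, 6]] has shape [4, 2].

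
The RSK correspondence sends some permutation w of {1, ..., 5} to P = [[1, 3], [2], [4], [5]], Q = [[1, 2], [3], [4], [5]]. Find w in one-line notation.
2 5 4 3 1

Reverse the RSK construction: for i from n down to 1, find the cell of Q containing i, remove the entry at that cell from P, and reverse-bump it up through P; the value ejected from row 1 is w(i).

Step i=5: Q has 5 at row 4, column 1; remove 5 from row 4 of P and reverse-bump: 5 enters row 3 and ejects 4; 4 enters row 2 and ejects 2; 2 enters row 1 and ejects 1. So w(5) = 1. P is now [[2, 3], [4], [5]].
Step i=4: Q has 4 at row 3, column 1; remove 5 from row 3 of P and reverse-bump: 5 enters row 2 and ejects 4; 4 enters row 1 and ejects 3. So w(4) = 3. P is now [[2, 4], [5]].
Step i=3: Q has 3 at row 2, column 1; remove 5 from row 2 of P and reverse-bump: 5 enters row 1 and ejects 4. So w(3) = 4. P is now [[2, 5]].
Step i=2: Q has 2 at row 1, column 2; remove that cell from P, ejecting 5. So w(2) = 5. P is now [[2]].
Step i=1: Q has 1 at row 1, column 1; remove that cell from P, ejecting 2. So w(1) = 2. P is now [].

So w = 2 5 4 3 1.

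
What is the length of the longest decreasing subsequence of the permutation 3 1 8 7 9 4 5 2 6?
4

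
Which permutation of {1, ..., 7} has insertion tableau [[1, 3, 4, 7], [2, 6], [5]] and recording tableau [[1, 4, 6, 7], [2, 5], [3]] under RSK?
5 2 1 6 3 4 7

Reverse the RSK construction: for i from n down to 1, find the cell of Q containing i, remove the entry at that cell from P, and reverse-bump it up through P; the value ejected from row 1 is w(i).

Step i=7: Q has 7 at row 1, column 4; remove that cell from P, ejecting 7. So w(7) = 7. P is now [[1, 3, 4], [2, 6], [5]].
Step i=6: Q has 6 at row 1, column 3; remove that cell from P, ejecting 4. So w(6) = 4. P is now [[1, 3], [2, 6], [5]].
Step i=5: Q has 5 at row 2, column 2; remove 6 from row 2 of P and reverse-bump: 6 enters row 1 and ejects 3. So w(5) = 3. P is now [[1, 6], [2], [5]].
Step i=4: Q has 4 at row 1, column 2; remove that cell from P, ejecting 6. So w(4) = 6. P is now [[1], [2], [5]].
Step i=3: Q has 3 at row 3, column 1; remove 5 from row 3 of P and reverse-bump: 5 enters row 2 and ejects 2; 2 enters row 1 and ejects 1. So w(3) = 1. P is now [[2], [5]].
Step i=2: Q has 2 at row 2, column 1; remove 5 from row 2 of P and reverse-bump: 5 enters row 1 and ejects 2. So w(2) = 2. P is now [[5]].
Step i=1: Q has 1 at row 1, column 1; remove that cell from P, ejecting 5. So w(1) = 5. P is now [].

So w = 5 2 1 6 3 4 7.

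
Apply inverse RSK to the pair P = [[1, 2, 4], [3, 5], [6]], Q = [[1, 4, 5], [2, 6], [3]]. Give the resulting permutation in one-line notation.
6 3 1 2 5 4

Reverse the RSK construction: for i from n down to 1, find the cell of Q containing i, remove the entry at that cell from P, and reverse-bump it up through P; the value ejected from row 1 is w(i).

Step i=6: Q has 6 at row 2, column 2; remove 5 from row 2 of P and reverse-bump: 5 enters row 1 and ejects 4. So w(6) = 4. P is now [[1, 2, 5], [3], [6]].
Step i=5: Q has 5 at row 1, column 3; remove that cell from P, ejecting 5. So w(5) = 5. P is now [[1, 2], [3], [6]].
Step i=4: Q has 4 at row 1, column 2; remove that cell from P, ejecting 2. So w(4) = 2. P is now [[1], [3], [6]].
Step i=3: Q has 3 at row 3, column 1; remove 6 from row 3 of P and reverse-bump: 6 enters row 2 and ejects 3; 3 enters row 1 and ejects 1. So w(3) = 1. P is now [[3], [6]].
Step i=2: Q has 2 at row 2, column 1; remove 6 from row 2 of P and reverse-bump: 6 enters row 1 and ejects 3. So w(2) = 3. P is now [[6]].
Step i=1: Q has 1 at row 1, column 1; remove that cell from P, ejecting 6. So w(1) = 6. P is now [].

So w = 6 3 1 2 5 4.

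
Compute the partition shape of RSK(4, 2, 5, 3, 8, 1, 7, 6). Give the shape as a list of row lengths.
[3, 3, 2]

Row-insert each entry into an empty tableau.

After inserting 4: P = [[4]].
After inserting 2: P = [[2], [4]].
After inserting 5: P = [[2, 5], [4]].
After inserting 3: P = [[2, 3], [4, 5]].
After inserting 8: P = [[2, 3, 8], [4, 5]].
After inserting 1: P = [[1, 3, 8], [2, 5], [4]].
After inserting 7: P = [[1, 3, 7], [2, 5, 8], [4]].
After inserting 6: P = [[1, 3, 6], [2, 5, 7], [4, 8]].

The final insertion tableau P = [[1, 3, 6], [2, 5, 7], [4, 8]] has shape [3, 3, 2].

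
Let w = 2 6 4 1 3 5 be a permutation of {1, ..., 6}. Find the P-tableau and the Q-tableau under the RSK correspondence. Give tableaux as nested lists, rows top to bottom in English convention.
Insert each entry of the permutation into P by Schensted row insertion, recording in Q the position of each new cell.

After inserting 2: P = [[2]].
After inserting 6: P = [[2, 6]].
After inserting 4: P = [[2, 4], [6]].
After inserting 1: P = [[1, 4], [2], [6]].
After inserting 3: P = [[1, 3], [2, 4], [6]].
After inserting 5: P = [[1, 3, 5], [2, 4], [6]].

So P = [[1, 3, 5], [2, 4], [6]], Q = [[1, 2, 6], [3, 5], [4]].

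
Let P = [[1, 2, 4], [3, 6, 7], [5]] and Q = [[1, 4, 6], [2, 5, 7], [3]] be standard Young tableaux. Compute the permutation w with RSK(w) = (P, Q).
5 3 1 6 2 7 4

Reverse the RSK construction: for i from n down to 1, find the cell of Q containing i, remove the entry at that cell from P, and reverse-bump it up through P; the value ejected from row 1 is w(i).

Step i=7: Q has 7 at row 2, column 3; remove 7 from row 2 of P and reverse-bump: 7 enters row 1 and ejects 4. So w(7) = 4. P is now [[1, 2, 7], [3, 6], [5]].
Step i=6: Q has 6 at row 1, column 3; remove that cell from P, ejecting 7. So w(6) = 7. P is now [[1, 2], [3, 6], [5]].
Step i=5: Q has 5 at row 2, column 2; remove 6 from row 2 of P and reverse-bump: 6 enters row 1 and ejects 2. So w(5) = 2. P is now [[1, 6], [3], [5]].
Step i=4: Q has 4 at row 1, column 2; remove that cell from P, ejecting 6. So w(4) = 6. P is now [[1], [3], [5]].
Step i=3: Q has 3 at row 3, column 1; remove 5 from row 3 of P and reverse-bump: 5 enters row 2 and ejects 3; 3 enters row 1 and ejects 1. So w(3) = 1. P is now [[3], [5]].
Step i=2: Q has 2 at row 2, column 1; remove 5 from row 2 of P and reverse-bump: 5 enters row 1 and ejects 3. So w(2) = 3. P is now [[5]].
Step i=1: Q has 1 at row 1, column 1; remove that cell from P, ejecting 5. So w(1) = 5. P is now [].

So w = 5 3 1 6 2 7 4.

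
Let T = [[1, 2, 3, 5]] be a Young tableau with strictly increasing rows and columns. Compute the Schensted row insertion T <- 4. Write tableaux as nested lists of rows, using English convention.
In row 1, 4 replaces 5 (the leftmost entry greater than 4); 5 is bumped to row 2. 5 starts a new row 2. The new tableau is [[1, 2, 3, 4], [5]].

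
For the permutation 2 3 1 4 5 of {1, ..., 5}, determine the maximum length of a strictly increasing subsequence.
4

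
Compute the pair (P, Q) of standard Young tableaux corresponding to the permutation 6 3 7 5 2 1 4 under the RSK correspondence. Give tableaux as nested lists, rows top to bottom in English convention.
P = [[1, 4], [2, 5], [3, 7], [6]], Q = [[1, 3], [2, 4], [5, 7], [6]]

Insert each entry of the permutation into P by Schensted row insertion, recording in Q the position of each new cell.

After inserting 6: P = [[6]].
After inserting 3: P = [[3], [6]].
After inserting 7: P = [[3, 7], [6]].
After inserting 5: P = [[3, 5], [6, 7]].
After inserting 2: P = [[2, 5], [3, 7], [6]].
After inserting 1: P = [[1, 5], [2, 7], [3], [6]].
After inserting 4: P = [[1, 4], [2, 5], [3, 7], [6]].

So P = [[1, 4], [2, 5], [3, 7], [6]], Q = [[1, 3], [2, 4], [5, 7], [6]].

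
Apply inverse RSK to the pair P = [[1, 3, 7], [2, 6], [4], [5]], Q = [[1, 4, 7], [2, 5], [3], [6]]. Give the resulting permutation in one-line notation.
5 4 2 6 3 1 7

Reverse the RSK construction: for i from n down to 1, find the cell of Q containing i, remove the entry at that cell from P, and reverse-bump it up through P; the value ejected from row 1 is w(i).

Step i=7: Q has 7 at row 1, column 3; remove that cell from P, ejecting 7. So w(7) = 7. P is now [[1, 3], [2, 6], [4], [5]].
Step i=6: Q has 6 at row 4, column 1; remove 5 from row 4 of P and reverse-bump: 5 enters row 3 and ejects 4; 4 enters row 2 and ejects 2; 2 enters row 1 and ejects 1. So w(6) = 1. P is now [[2, 3], [4, 6], [5]].
Step i=5: Q has 5 at row 2, column 2; remove 6 from row 2 of P and reverse-bump: 6 enters row 1 and ejects 3. So w(5) = 3. P is now [[2, 6], [4], [5]].
Step i=4: Q has 4 at row 1, column 2; remove that cell from P, ejecting 6. So w(4) = 6. P is now [[2], [4], [5]].
Step i=3: Q has 3 at row 3, column 1; remove 5 from row 3 of P and reverse-bump: 5 enters row 2 and ejects 4; 4 enters row 1 and ejects 2. So w(3) = 2. P is now [[4], [5]].
Step i=2: Q has 2 at row 2, column 1; remove 5 from row 2 of P and reverse-bump: 5 enters row 1 and ejects 4. So w(2) = 4. P is now [[5]].
Step i=1: Q has 1 at row 1, column 1; remove that cell from P, ejecting 5. So w(1) = 5. P is now [].

So w = 5 4 2 6 3 1 7.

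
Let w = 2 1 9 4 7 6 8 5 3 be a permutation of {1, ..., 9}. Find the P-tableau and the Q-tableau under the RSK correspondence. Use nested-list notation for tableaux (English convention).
Insert each entry of the permutation into P by Schensted row insertion, recording in Q the position of each new cell.

Insert 2: appended to row 1. P = [[2]].
Insert 1: 1 bumps 2 from row 1; 2 starts row 2. P = [[1], [2]].
Insert 9: appended to row 1. P = [[1, 9], [2]].
Insert 4: 4 bumps 9 from row 1; 9 appends to row 2. P = [[1, 4], [2, 9]].
Insert 7: appended to row 1. P = [[1, 4, 7], [2, 9]].
Insert 6: 6 bumps 7 from row 1; 7 bumps 9 from row 2; 9 starts row 3. P = [[1, 4, 6], [2, 7], [9]].
Insert 8: appended to row 1. P = [[1, 4, 6, 8], [2, 7], [9]].
Insert 5: 5 bumps 6 from row 1; 6 bumps 7 from row 2; 7 bumps 9 from row 3; 9 starts row 4. P = [[1, 4, 5, 8], [2, 6], [7], [9]].
Insert 3: 3 bumps 4 from row 1; 4 bumps 6 from row 2; 6 bumps 7 from row 3; 7 bumps 9 from row 4; 9 starts row 5. P = [[1, 3, 5, 8], [2, 4], [6], [7], [9]].

So P = [[1, 3, 5, 8], [2, 4], [6], [7], [9]], Q = [[1, 3, 5, 7], [2, 4], [6], [8], [9]].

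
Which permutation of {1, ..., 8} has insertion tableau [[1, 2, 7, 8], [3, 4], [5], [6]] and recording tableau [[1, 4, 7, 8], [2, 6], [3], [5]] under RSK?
6 5 3 4 1 2 7 8

Reverse the RSK construction: for i from n down to 1, find the cell of Q containing i, remove the entry at that cell from P, and reverse-bump it up through P; the value ejected from row 1 is w(i).

Step i=8: Q has 8 at row 1, column 4; remove that cell from P, ejecting 8. So w(8) = 8. P is now [[1, 2, 7], [3, 4], [5], [6]].
Step i=7: Q has 7 at row 1, column 3; remove that cell from P, ejecting 7. So w(7) = 7. P is now [[1, 2], [3, 4], [5], [6]].
Step i=6: Q has 6 at row 2, column 2; remove 4 from row 2 of P and reverse-bump: 4 enters row 1 and ejects 2. So w(6) = 2. P is now [[1, 4], [3], [5], [6]].
Step i=5: Q has 5 at row 4, column 1; remove 6 from row 4 of P and reverse-bump: 6 enters row 3 and ejects 5; 5 enters row 2 and ejects 3; 3 enters row 1 and ejects 1. So w(5) = 1. P is now [[3, 4], [5], [6]].
Step i=4: Q has 4 at row 1, column 2; remove that cell from P, ejecting 4. So w(4) = 4. P is now [[3], [5], [6]].
Step i=3: Q has 3 at row 3, column 1; remove 6 from row 3 of P and reverse-bump: 6 enters row 2 and ejects 5; 5 enters row 1 and ejects 3. So w(3) = 3. P is now [[5], [6]].
Step i=2: Q has 2 at row 2, column 1; remove 6 from row 2 of P and reverse-bump: 6 enters row 1 and ejects 5. So w(2) = 5. P is now [[6]].
Step i=1: Q has 1 at row 1, column 1; remove that cell from P, ejecting 6. So w(1) = 6. P is now [].

So w = 6 5 3 4 1 2 7 8.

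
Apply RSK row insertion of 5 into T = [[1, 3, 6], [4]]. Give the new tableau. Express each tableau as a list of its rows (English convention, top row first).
In row 1, 5 replaces 6 (the leftmost entry greater than 5); 6 is bumped to row 2. 6 is appended to row 2. The new tableau is [[1, 3, 5], [4, 6]].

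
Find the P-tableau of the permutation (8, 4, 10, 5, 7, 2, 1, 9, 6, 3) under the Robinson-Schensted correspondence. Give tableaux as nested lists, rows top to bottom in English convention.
P = [[1, 3, 6, 9], [2, 5], [4, 7], [8, 10]]

Insert 8: appended to row 1. P = [[8]].
Insert 4: 4 bumps 8 from row 1; 8 starts row 2. P = [[4], [8]].
Insert 10: appended to row 1. P = [[4, 10], [8]].
Insert 5: 5 bumps 10 from row 1; 10 appends to row 2. P = [[4, 5], [8, 10]].
Insert 7: appended to row 1. P = [[4, 5, 7], [8, 10]].
Insert 2: 2 bumps 4 from row 1; 4 bumps 8 from row 2; 8 starts row 3. P = [[2, 5, 7], [4, 10], [8]].
Insert 1: 1 bumps 2 from row 1; 2 bumps 4 from row 2; 4 bumps 8 from row 3; 8 starts row 4. P = [[1, 5, 7], [2, 10], [4], [8]].
Insert 9: appended to row 1. P = [[1, 5, 7, 9], [2, 10], [4], [8]].
Insert 6: 6 bumps 7 from row 1; 7 bumps 10 from row 2; 10 appends to row 3. P = [[1, 5, 6, 9], [2, 7], [4, 10], [8]].
Insert 3: 3 bumps 5 from row 1; 5 bumps 7 from row 2; 7 bumps 10 from row 3; 10 appends to row 4. P = [[1, 3, 6, 9], [2, 5], [4, 7], [8, 10]].

So P = [[1, 3, 6, 9], [2, 5], [4, 7], [8, 10]].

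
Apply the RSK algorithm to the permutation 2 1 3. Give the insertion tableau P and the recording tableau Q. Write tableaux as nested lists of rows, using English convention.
P = [[1, 3], [2]], Q = [[1, 3], [2]]

Insert each entry of the permutation into P by Schensted row insertion, recording in Q the position of each new cell.

Insert 2: appended to row 1. P = [[2]].
Insert 1: 1 bumps 2 from row 1; 2 starts row 2. P = [[1], [2]].
Insert 3: appended to row 1. P = [[1, 3], [2]].

So P = [[1, 3], [2]], Q = [[1, 3], [2]].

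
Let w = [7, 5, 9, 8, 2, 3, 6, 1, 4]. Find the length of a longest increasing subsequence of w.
3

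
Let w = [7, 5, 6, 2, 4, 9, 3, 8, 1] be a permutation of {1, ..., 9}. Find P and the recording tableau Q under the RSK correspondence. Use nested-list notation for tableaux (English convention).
P = [[1, 3, 8], [2, 6, 9], [4], [5], [7]], Q = [[1, 3, 6], [2, 5, 8], [4], [7], [9]]

Insert each entry of the permutation into P by Schensted row insertion, recording in Q the position of each new cell.

After inserting 7: P = [[7]].
After inserting 5: P = [[5], [7]].
After inserting 6: P = [[5, 6], [7]].
After inserting 2: P = [[2, 6], [5], [7]].
After inserting 4: P = [[2, 4], [5, 6], [7]].
After inserting 9: P = [[2, 4, 9], [5, 6], [7]].
After inserting 3: P = [[2, 3, 9], [4, 6], [5], [7]].
After inserting 8: P = [[2, 3, 8], [4, 6, 9], [5], [7]].
After inserting 1: P = [[1, 3, 8], [2, 6, 9], [4], [5], [7]].

So P = [[1, 3, 8], [2, 6, 9], [4], [5], [7]], Q = [[1, 3, 6], [2, 5, 8], [4], [7], [9]].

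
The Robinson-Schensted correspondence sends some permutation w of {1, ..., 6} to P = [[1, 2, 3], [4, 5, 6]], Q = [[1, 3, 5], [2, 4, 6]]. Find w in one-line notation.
4 1 5 2 6 3

Reverse the RSK construction: for i from n down to 1, find the cell of Q containing i, remove the entry at that cell from P, and reverse-bump it up through P; the value ejected from row 1 is w(i).

Step i=6: Q has 6 at row 2, column 3; remove 6 from row 2 of P and reverse-bump: 6 enters row 1 and ejects 3. So w(6) = 3. P is now [[1, 2, 6], [4, 5]].
Step i=5: Q has 5 at row 1, column 3; remove that cell from P, ejecting 6. So w(5) = 6. P is now [[1, 2], [4, 5]].
Step i=4: Q has 4 at row 2, column 2; remove 5 from row 2 of P and reverse-bump: 5 enters row 1 and ejects 2. So w(4) = 2. P is now [[1, 5], [4]].
Step i=3: Q has 3 at row 1, column 2; remove that cell from P, ejecting 5. So w(3) = 5. P is now [[1], [4]].
Step i=2: Q has 2 at row 2, column 1; remove 4 from row 2 of P and reverse-bump: 4 enters row 1 and ejects 1. So w(2) = 1. P is now [[4]].
Step i=1: Q has 1 at row 1, column 1; remove that cell from P, ejecting 4. So w(1) = 4. P is now [].

So w = 4 1 5 2 6 3.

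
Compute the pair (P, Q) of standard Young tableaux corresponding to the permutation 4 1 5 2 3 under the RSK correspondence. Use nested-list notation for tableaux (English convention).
P = [[1, 2, 3], [4, 5]], Q = [[1, 3, 5], [2, 4]]

Insert each entry of the permutation into P by Schensted row insertion, recording in Q the position of each new cell.

Insert 4: appended to row 1. P = [[4]], Q = [[1]].
Insert 1: 1 bumps 4 from row 1; 4 starts row 2. P = [[1], [4]], Q = [[1], [2]].
Insert 5: appended to row 1. P = [[1, 5], [4]], Q = [[1, 3], [2]].
Insert 2: 2 bumps 5 from row 1; 5 appends to row 2. P = [[1, 2], [4, 5]], Q = [[1, 3], [2, 4]].
Insert 3: appended to row 1. P = [[1, 2, 3], [4, 5]], Q = [[1, 3, 5], [2, 4]].

So P = [[1, 2, 3], [4, 5]], Q = [[1, 3, 5], [2, 4]].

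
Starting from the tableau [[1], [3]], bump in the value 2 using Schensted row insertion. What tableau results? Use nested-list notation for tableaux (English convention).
[[1, 2], [3]]

2 is larger than every entry of row 1, so it is appended to row 1. The new tableau is [[1, 2], [3]].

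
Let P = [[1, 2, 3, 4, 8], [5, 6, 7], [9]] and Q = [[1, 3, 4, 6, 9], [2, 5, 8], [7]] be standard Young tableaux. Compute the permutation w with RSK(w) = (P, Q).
5 1 2 9 6 7 3 4 8

Reverse RSK: for i = n, n-1, ..., 1, locate i in Q, remove the corresponding corner cell from P, and reverse-bump its entry up through P; the value ejected from row 1 is w(i).

So w = 5 1 2 9 6 7 3 4 8.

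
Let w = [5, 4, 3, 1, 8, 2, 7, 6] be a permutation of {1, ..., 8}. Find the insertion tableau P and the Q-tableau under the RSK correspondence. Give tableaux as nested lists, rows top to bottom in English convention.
Insert each entry of the permutation into P by Schensted row insertion, recording in Q the position of each new cell.

Insert 5: appended to row 1. P = [[5]].
Insert 4: 4 bumps 5 from row 1; 5 starts row 2. P = [[4], [5]].
Insert 3: 3 bumps 4 from row 1; 4 bumps 5 from row 2; 5 starts row 3. P = [[3], [4], [5]].
Insert 1: 1 bumps 3 from row 1; 3 bumps 4 from row 2; 4 bumps 5 from row 3; 5 starts row 4. P = [[1], [3], [4], [5]].
Insert 8: appended to row 1. P = [[1, 8], [3], [4], [5]].
Insert 2: 2 bumps 8 from row 1; 8 appends to row 2. P = [[1, 2], [3, 8], [4], [5]].
Insert 7: appended to row 1. P = [[1, 2, 7], [3, 8], [4], [5]].
Insert 6: 6 bumps 7 from row 1; 7 bumps 8 from row 2; 8 appends to row 3. P = [[1, 2, 6], [3, 7], [4, 8], [5]].

So P = [[1, 2, 6], [3, 7], [4, 8], [5]], Q = [[1, 5, 7], [2, 6], [3, 8], [4]].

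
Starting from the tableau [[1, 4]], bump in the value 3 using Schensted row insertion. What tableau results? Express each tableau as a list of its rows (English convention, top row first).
[[1, 3], [4]]

In row 1, 3 replaces 4 (the leftmost entry greater than 3); 4 is bumped to row 2. 4 starts a new row 2. The new tableau is [[1, 3], [4]].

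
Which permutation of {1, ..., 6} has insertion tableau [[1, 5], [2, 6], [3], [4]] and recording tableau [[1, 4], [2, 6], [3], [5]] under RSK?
Reverse the RSK construction: for i from n down to 1, find the cell of Q containing i, remove the entry at that cell from P, and reverse-bump it up through P; the value ejected from row 1 is w(i).

Step i=6: Q has 6 at row 2, column 2; remove 6 from row 2 of P and reverse-bump: 6 enters row 1 and ejects 5. So w(6) = 5. P is now [[1, 6], [2], [3], [4]].
Step i=5: Q has 5 at row 4, column 1; remove 4 from row 4 of P and reverse-bump: 4 enters row 3 and ejects 3; 3 enters row 2 and ejects 2; 2 enters row 1 and ejects 1. So w(5) = 1. P is now [[2, 6], [3], [4]].
Step i=4: Q has 4 at row 1, column 2; remove that cell from P, ejecting 6. So w(4) = 6. P is now [[2], [3], [4]].
Step i=3: Q has 3 at row 3, column 1; remove 4 from row 3 of P and reverse-bump: 4 enters row 2 and ejects 3; 3 enters row 1 and ejects 2. So w(3) = 2. P is now [[3], [4]].
Step i=2: Q has 2 at row 2, column 1; remove 4 from row 2 of P and reverse-bump: 4 enters row 1 and ejects 3. So w(2) = 3. P is now [[4]].
Step i=1: Q has 1 at row 1, column 1; remove that cell from P, ejecting 4. So w(1) = 4. P is now [].

So w = 4 3 2 6 1 5.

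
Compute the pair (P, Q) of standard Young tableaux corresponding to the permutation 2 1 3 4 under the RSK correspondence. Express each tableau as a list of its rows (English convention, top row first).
Insert each entry of the permutation into P by Schensted row insertion, recording in Q the position of each new cell.

Insert 2: appended to row 1. P = [[2]].
Insert 1: 1 bumps 2 from row 1; 2 starts row 2. P = [[1], [2]].
Insert 3: appended to row 1. P = [[1, 3], [2]].
Insert 4: appended to row 1. P = [[1, 3, 4], [2]].

So P = [[1, 3, 4], [2]], Q = [[1, 3, 4], [2]].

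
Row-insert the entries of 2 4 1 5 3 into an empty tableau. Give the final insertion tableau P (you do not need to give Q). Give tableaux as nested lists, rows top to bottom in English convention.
After inserting 2: P = [[2]].
After inserting 4: P = [[2, 4]].
After inserting 1: P = [[1, 4], [2]].
After inserting 5: P = [[1, 4, 5], [2]].
After inserting 3: P = [[1, 3, 5], [2, 4]].

So P = [[1, 3, 5], [2, 4]].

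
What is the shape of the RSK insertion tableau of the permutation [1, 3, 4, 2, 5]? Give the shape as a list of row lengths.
Row-insert each entry into an empty tableau.

After inserting 1: P = [[1]].
After inserting 3: P = [[1, 3]].
After inserting 4: P = [[1, 3, 4]].
After inserting 2: P = [[1, 2, 4], [3]].
After inserting 5: P = [[1, 2, 4, 5], [3]].

The final insertion tableau P = [[1, 2, 4, 5], [3]] has shape [4, 1].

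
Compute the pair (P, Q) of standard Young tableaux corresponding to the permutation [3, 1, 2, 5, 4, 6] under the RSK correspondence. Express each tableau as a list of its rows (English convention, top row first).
P = [[1, 2, 4, 6], [3, 5]], Q = [[1, 3, 4, 6], [2, 5]]

Insert each entry of the permutation into P by Schensted row insertion, recording in Q the position of each new cell.

After inserting 3: P = [[3]].
After inserting 1: P = [[1], [3]].
After inserting 2: P = [[1, 2], [3]].
After inserting 5: P = [[1, 2, 5], [3]].
After inserting 4: P = [[1, 2, 4], [3, 5]].
After inserting 6: P = [[1, 2, 4, 6], [3, 5]].

So P = [[1, 2, 4, 6], [3, 5]], Q = [[1, 3, 4, 6], [2, 5]].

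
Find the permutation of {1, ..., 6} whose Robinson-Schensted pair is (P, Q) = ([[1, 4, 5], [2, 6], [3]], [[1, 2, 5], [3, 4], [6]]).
Reverse the RSK construction: for i from n down to 1, find the cell of Q containing i, remove the entry at that cell from P, and reverse-bump it up through P; the value ejected from row 1 is w(i).

Step i=6: Q has 6 at row 3, column 1; remove 3 from row 3 of P and reverse-bump: 3 enters row 2 and ejects 2; 2 enters row 1 and ejects 1. So w(6) = 1. P is now [[2, 4, 5], [3, 6]].
Step i=5: Q has 5 at row 1, column 3; remove that cell from P, ejecting 5. So w(5) = 5. P is now [[2, 4], [3, 6]].
Step i=4: Q has 4 at row 2, column 2; remove 6 from row 2 of P and reverse-bump: 6 enters row 1 and ejects 4. So w(4) = 4. P is now [[2, 6], [3]].
Step i=3: Q has 3 at row 2, column 1; remove 3 from row 2 of P and reverse-bump: 3 enters row 1 and ejects 2. So w(3) = 2. P is now [[3, 6]].
Step i=2: Q has 2 at row 1, column 2; remove that cell from P, ejecting 6. So w(2) = 6. P is now [[3]].
Step i=1: Q has 1 at row 1, column 1; remove that cell from P, ejecting 3. So w(1) = 3. P is now [].

So w = 3 6 2 4 5 1.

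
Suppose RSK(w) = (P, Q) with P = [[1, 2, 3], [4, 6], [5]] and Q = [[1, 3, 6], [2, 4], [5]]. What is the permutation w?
Reverse the RSK construction: for i from n down to 1, find the cell of Q containing i, remove the entry at that cell from P, and reverse-bump it up through P; the value ejected from row 1 is w(i).

Step i=6: Q has 6 at row 1, column 3; remove that cell from P, ejecting 3. So w(6) = 3. P is now [[1, 2], [4, 6], [5]].
Step i=5: Q has 5 at row 3, column 1; remove 5 from row 3 of P and reverse-bump: 5 enters row 2 and ejects 4; 4 enters row 1 and ejects 2. So w(5) = 2. P is now [[1, 4], [5, 6]].
Step i=4: Q has 4 at row 2, column 2; remove 6 from row 2 of P and reverse-bump: 6 enters row 1 and ejects 4. So w(4) = 4. P is now [[1, 6], [5]].
Step i=3: Q has 3 at row 1, column 2; remove that cell from P, ejecting 6. So w(3) = 6. P is now [[1], [5]].
Step i=2: Q has 2 at row 2, column 1; remove 5 from row 2 of P and reverse-bump: 5 enters row 1 and ejects 1. So w(2) = 1. P is now [[5]].
Step i=1: Q has 1 at row 1, column 1; remove that cell from P, ejecting 5. So w(1) = 5. P is now [].

So w = 5 1 6 4 2 3.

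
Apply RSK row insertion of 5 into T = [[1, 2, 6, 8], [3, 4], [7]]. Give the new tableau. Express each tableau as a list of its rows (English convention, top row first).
[[1, 2, 5, 8], [3, 4, 6], [7]]

In row 1, 5 replaces 6 (the leftmost entry greater than 5); 6 is bumped to row 2. 6 is appended to row 2. The new tableau is [[1, 2, 5, 8], [3, 4, 6], [7]].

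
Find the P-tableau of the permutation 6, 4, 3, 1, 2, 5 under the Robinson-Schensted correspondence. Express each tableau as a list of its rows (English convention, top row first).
P = [[1, 2, 5], [3], [4], [6]]

Insert 6: appended to row 1. P = [[6]].
Insert 4: 4 bumps 6 from row 1; 6 starts row 2. P = [[4], [6]].
Insert 3: 3 bumps 4 from row 1; 4 bumps 6 from row 2; 6 starts row 3. P = [[3], [4], [6]].
Insert 1: 1 bumps 3 from row 1; 3 bumps 4 from row 2; 4 bumps 6 from row 3; 6 starts row 4. P = [[1], [3], [4], [6]].
Insert 2: appended to row 1. P = [[1, 2], [3], [4], [6]].
Insert 5: appended to row 1. P = [[1, 2, 5], [3], [4], [6]].

So P = [[1, 2, 5], [3], [4], [6]].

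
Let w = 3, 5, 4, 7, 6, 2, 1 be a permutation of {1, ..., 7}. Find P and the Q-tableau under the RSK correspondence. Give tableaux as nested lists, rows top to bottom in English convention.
P = [[1, 4, 6], [2, 7], [3], [5]], Q = [[1, 2, 4], [3, 5], [6], [7]]

Insert each entry of the permutation into P by Schensted row insertion, recording in Q the position of each new cell.

Insert 3: appended to row 1. P = [[3]].
Insert 5: appended to row 1. P = [[3, 5]].
Insert 4: 4 bumps 5 from row 1; 5 starts row 2. P = [[3, 4], [5]].
Insert 7: appended to row 1. P = [[3, 4, 7], [5]].
Insert 6: 6 bumps 7 from row 1; 7 appends to row 2. P = [[3, 4, 6], [5, 7]].
Insert 2: 2 bumps 3 from row 1; 3 bumps 5 from row 2; 5 starts row 3. P = [[2, 4, 6], [3, 7], [5]].
Insert 1: 1 bumps 2 from row 1; 2 bumps 3 from row 2; 3 bumps 5 from row 3; 5 starts row 4. P = [[1, 4, 6], [2, 7], [3], [5]].

So P = [[1, 4, 6], [2, 7], [3], [5]], Q = [[1, 2, 4], [3, 5], [6], [7]].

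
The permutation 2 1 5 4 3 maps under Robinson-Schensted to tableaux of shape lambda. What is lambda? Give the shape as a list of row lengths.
[2, 2, 1]

Row-insert each entry into an empty tableau.

After inserting 2: P = [[2]].
After inserting 1: P = [[1], [2]].
After inserting 5: P = [[1, 5], [2]].
After inserting 4: P = [[1, 4], [2, 5]].
After inserting 3: P = [[1, 3], [2, 4], [5]].

The final insertion tableau P = [[1, 3], [2, 4], [5]] has shape [2, 2, 1].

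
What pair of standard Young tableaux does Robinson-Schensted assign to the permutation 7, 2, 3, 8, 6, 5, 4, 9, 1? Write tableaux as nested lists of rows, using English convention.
P = [[1, 3, 4, 9], [2, 8], [5], [6], [7]], Q = [[1, 3, 4, 8], [2, 5], [6], [7], [9]]

Insert each entry of the permutation into P by Schensted row insertion, recording in Q the position of each new cell.

Insert 7: appended to row 1. P = [[7]].
Insert 2: 2 bumps 7 from row 1; 7 starts row 2. P = [[2], [7]].
Insert 3: appended to row 1. P = [[2, 3], [7]].
Insert 8: appended to row 1. P = [[2, 3, 8], [7]].
Insert 6: 6 bumps 8 from row 1; 8 appends to row 2. P = [[2, 3, 6], [7, 8]].
Insert 5: 5 bumps 6 from row 1; 6 bumps 7 from row 2; 7 starts row 3. P = [[2, 3, 5], [6, 8], [7]].
Insert 4: 4 bumps 5 from row 1; 5 bumps 6 from row 2; 6 bumps 7 from row 3; 7 starts row 4. P = [[2, 3, 4], [5, 8], [6], [7]].
Insert 9: appended to row 1. P = [[2, 3, 4, 9], [5, 8], [6], [7]].
Insert 1: 1 bumps 2 from row 1; 2 bumps 5 from row 2; 5 bumps 6 from row 3; 6 bumps 7 from row 4; 7 starts row 5. P = [[1, 3, 4, 9], [2, 8], [5], [6], [7]].

So P = [[1, 3, 4, 9], [2, 8], [5], [6], [7]], Q = [[1, 3, 4, 8], [2, 5], [6], [7], [9]].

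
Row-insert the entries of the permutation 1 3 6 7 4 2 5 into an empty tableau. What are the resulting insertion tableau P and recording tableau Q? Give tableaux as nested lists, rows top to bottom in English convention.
P = [[1, 2, 4, 5], [3, 7], [6]], Q = [[1, 2, 3, 4], [5, 7], [6]]

Insert each entry of the permutation into P by Schensted row insertion, recording in Q the position of each new cell.

Insert 1: appended to row 1. P = [[1]].
Insert 3: appended to row 1. P = [[1, 3]].
Insert 6: appended to row 1. P = [[1, 3, 6]].
Insert 7: appended to row 1. P = [[1, 3, 6, 7]].
Insert 4: 4 bumps 6 from row 1; 6 starts row 2. P = [[1, 3, 4, 7], [6]].
Insert 2: 2 bumps 3 from row 1; 3 bumps 6 from row 2; 6 starts row 3. P = [[1, 2, 4, 7], [3], [6]].
Insert 5: 5 bumps 7 from row 1; 7 appends to row 2. P = [[1, 2, 4, 5], [3, 7], [6]].

So P = [[1, 2, 4, 5], [3, 7], [6]], Q = [[1, 2, 3, 4], [5, 7], [6]].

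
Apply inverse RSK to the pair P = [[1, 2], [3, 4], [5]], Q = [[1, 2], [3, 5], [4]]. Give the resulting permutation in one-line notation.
Reverse the RSK construction: for i from n down to 1, find the cell of Q containing i, remove the entry at that cell from P, and reverse-bump it up through P; the value ejected from row 1 is w(i).

Step i=5: Q has 5 at row 2, column 2; remove 4 from row 2 of P and reverse-bump: 4 enters row 1 and ejects 2. So w(5) = 2. P is now [[1, 4], [3], [5]].
Step i=4: Q has 4 at row 3, column 1; remove 5 from row 3 of P and reverse-bump: 5 enters row 2 and ejects 3; 3 enters row 1 and ejects 1. So w(4) = 1. P is now [[3, 4], [5]].
Step i=3: Q has 3 at row 2, column 1; remove 5 from row 2 of P and reverse-bump: 5 enters row 1 and ejects 4. So w(3) = 4. P is now [[3, 5]].
Step i=2: Q has 2 at row 1, column 2; remove that cell from P, ejecting 5. So w(2) = 5. P is now [[3]].
Step i=1: Q has 1 at row 1, column 1; remove that cell from P, ejecting 3. So w(1) = 3. P is now [].

So w = 3 5 4 1 2.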